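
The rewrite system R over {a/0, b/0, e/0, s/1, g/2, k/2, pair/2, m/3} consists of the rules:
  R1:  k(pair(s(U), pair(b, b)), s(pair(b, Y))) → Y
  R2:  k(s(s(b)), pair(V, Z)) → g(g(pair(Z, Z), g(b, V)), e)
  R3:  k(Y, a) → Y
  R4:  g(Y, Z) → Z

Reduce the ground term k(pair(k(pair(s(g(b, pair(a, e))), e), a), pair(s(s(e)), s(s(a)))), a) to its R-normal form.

pair(pair(s(pair(a, e)), e), pair(s(s(e)), s(s(a))))

1. k(pair(k(pair(s(g(b, pair(a, e))), e), a), pair(s(s(e)), s(s(a)))), a)  →  pair(k(pair(s(g(b, pair(a, e))), e), a), pair(s(s(e)), s(s(a))))   [R3 at ε]
2. pair(k(pair(s(g(b, pair(a, e))), e), a), pair(s(s(e)), s(s(a))))  →  pair(pair(s(g(b, pair(a, e))), e), pair(s(s(e)), s(s(a))))   [R3 at 1]
3. pair(pair(s(g(b, pair(a, e))), e), pair(s(s(e)), s(s(a))))  →  pair(pair(s(pair(a, e)), e), pair(s(s(e)), s(s(a))))   [R4 at 1.1.1]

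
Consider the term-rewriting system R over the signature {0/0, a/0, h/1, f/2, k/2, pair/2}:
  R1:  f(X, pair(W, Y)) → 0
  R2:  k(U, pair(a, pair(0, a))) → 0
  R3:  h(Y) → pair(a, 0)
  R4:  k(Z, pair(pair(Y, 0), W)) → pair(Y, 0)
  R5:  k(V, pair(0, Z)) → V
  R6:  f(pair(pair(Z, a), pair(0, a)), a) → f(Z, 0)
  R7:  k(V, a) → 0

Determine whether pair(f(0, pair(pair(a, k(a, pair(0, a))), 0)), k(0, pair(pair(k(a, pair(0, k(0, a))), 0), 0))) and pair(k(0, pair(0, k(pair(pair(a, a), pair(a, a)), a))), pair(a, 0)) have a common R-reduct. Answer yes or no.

yes — NF(t₁) = pair(0, pair(a, 0)), NF(t₂) = pair(0, pair(a, 0))

Reduce t₁ = pair(f(0, pair(pair(a, k(a, pair(0, a))), 0)), k(0, pair(pair(k(a, pair(0, k(0, a))), 0), 0))):
1. pair(f(0, pair(pair(a, k(a, pair(0, a))), 0)), k(0, pair(pair(k(a, pair(0, k(0, a))), 0), 0)))  →  pair(0, k(0, pair(pair(k(a, pair(0, k(0, a))), 0), 0)))   [R1 at 1]
2. pair(0, k(0, pair(pair(k(a, pair(0, k(0, a))), 0), 0)))  →  pair(0, pair(k(a, pair(0, k(0, a))), 0))   [R4 at 2]
3. pair(0, pair(k(a, pair(0, k(0, a))), 0))  →  pair(0, pair(a, 0))   [R5 at 2.1]

Reduce t₂ = pair(k(0, pair(0, k(pair(pair(a, a), pair(a, a)), a))), pair(a, 0)):
1. pair(k(0, pair(0, k(pair(pair(a, a), pair(a, a)), a))), pair(a, 0))  →  pair(0, pair(a, 0))   [R5 at 1]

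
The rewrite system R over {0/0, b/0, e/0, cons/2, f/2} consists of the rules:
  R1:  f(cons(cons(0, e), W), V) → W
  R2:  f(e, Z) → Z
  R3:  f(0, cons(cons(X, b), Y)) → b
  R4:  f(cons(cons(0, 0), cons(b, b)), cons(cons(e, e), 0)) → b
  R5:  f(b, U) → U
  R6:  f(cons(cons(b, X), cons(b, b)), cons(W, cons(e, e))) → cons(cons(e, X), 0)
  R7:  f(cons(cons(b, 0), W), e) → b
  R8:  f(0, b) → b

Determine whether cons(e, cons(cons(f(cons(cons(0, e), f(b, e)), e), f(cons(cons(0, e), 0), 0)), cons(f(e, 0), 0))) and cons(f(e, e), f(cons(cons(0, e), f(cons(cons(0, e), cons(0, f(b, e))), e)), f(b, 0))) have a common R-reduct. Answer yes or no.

Reduce t₁ = cons(e, cons(cons(f(cons(cons(0, e), f(b, e)), e), f(cons(cons(0, e), 0), 0)), cons(f(e, 0), 0))):
1. cons(e, cons(cons(f(cons(cons(0, e), f(b, e)), e), f(cons(cons(0, e), 0), 0)), cons(f(e, 0), 0)))  →  cons(e, cons(cons(f(b, e), f(cons(cons(0, e), 0), 0)), cons(f(e, 0), 0)))   [R1 at 2.1.1]
2. cons(e, cons(cons(f(b, e), f(cons(cons(0, e), 0), 0)), cons(f(e, 0), 0)))  →  cons(e, cons(cons(e, f(cons(cons(0, e), 0), 0)), cons(f(e, 0), 0)))   [R5 at 2.1.1]
3. cons(e, cons(cons(e, f(cons(cons(0, e), 0), 0)), cons(f(e, 0), 0)))  →  cons(e, cons(cons(e, 0), cons(f(e, 0), 0)))   [R1 at 2.1.2]
4. cons(e, cons(cons(e, 0), cons(f(e, 0), 0)))  →  cons(e, cons(cons(e, 0), cons(0, 0)))   [R2 at 2.2.1]

Reduce t₂ = cons(f(e, e), f(cons(cons(0, e), f(cons(cons(0, e), cons(0, f(b, e))), e)), f(b, 0))):
1. cons(f(e, e), f(cons(cons(0, e), f(cons(cons(0, e), cons(0, f(b, e))), e)), f(b, 0)))  →  cons(e, f(cons(cons(0, e), f(cons(cons(0, e), cons(0, f(b, e))), e)), f(b, 0)))   [R2 at 1]
2. cons(e, f(cons(cons(0, e), f(cons(cons(0, e), cons(0, f(b, e))), e)), f(b, 0)))  →  cons(e, f(cons(cons(0, e), cons(0, f(b, e))), e))   [R1 at 2]
3. cons(e, f(cons(cons(0, e), cons(0, f(b, e))), e))  →  cons(e, cons(0, f(b, e)))   [R1 at 2]
4. cons(e, cons(0, f(b, e)))  →  cons(e, cons(0, e))   [R5 at 2.2]

no — NF(t₁) = cons(e, cons(cons(e, 0), cons(0, 0))), NF(t₂) = cons(e, cons(0, e))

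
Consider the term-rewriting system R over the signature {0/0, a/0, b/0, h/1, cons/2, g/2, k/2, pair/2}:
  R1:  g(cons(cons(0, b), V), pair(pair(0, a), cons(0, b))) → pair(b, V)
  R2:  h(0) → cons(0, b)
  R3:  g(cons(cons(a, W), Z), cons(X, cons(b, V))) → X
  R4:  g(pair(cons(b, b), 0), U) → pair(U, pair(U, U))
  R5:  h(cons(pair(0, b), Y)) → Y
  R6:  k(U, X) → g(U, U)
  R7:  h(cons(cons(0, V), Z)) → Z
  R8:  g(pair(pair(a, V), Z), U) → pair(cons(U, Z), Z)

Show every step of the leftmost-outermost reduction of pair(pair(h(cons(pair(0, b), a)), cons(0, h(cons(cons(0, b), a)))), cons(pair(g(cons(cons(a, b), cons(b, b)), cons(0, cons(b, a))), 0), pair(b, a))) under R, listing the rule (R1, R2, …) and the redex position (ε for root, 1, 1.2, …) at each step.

1. pair(pair(h(cons(pair(0, b), a)), cons(0, h(cons(cons(0, b), a)))), cons(pair(g(cons(cons(a, b), cons(b, b)), cons(0, cons(b, a))), 0), pair(b, a)))  →  pair(pair(a, cons(0, h(cons(cons(0, b), a)))), cons(pair(g(cons(cons(a, b), cons(b, b)), cons(0, cons(b, a))), 0), pair(b, a)))   [R5 at 1.1]
2. pair(pair(a, cons(0, h(cons(cons(0, b), a)))), cons(pair(g(cons(cons(a, b), cons(b, b)), cons(0, cons(b, a))), 0), pair(b, a)))  →  pair(pair(a, cons(0, a)), cons(pair(g(cons(cons(a, b), cons(b, b)), cons(0, cons(b, a))), 0), pair(b, a)))   [R7 at 1.2.2]
3. pair(pair(a, cons(0, a)), cons(pair(g(cons(cons(a, b), cons(b, b)), cons(0, cons(b, a))), 0), pair(b, a)))  →  pair(pair(a, cons(0, a)), cons(pair(0, 0), pair(b, a)))   [R3 at 2.1.1]

pair(pair(a, cons(0, a)), cons(pair(0, 0), pair(b, a)))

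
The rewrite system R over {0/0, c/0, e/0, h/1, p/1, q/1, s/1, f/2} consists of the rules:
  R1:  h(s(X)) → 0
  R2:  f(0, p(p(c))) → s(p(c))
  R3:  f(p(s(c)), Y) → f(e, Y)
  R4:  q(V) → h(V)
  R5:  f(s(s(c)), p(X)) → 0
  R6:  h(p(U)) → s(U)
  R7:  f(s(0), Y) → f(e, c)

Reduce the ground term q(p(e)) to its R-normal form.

s(e)

1. q(p(e))  →  h(p(e))   [R4 at ε]
2. h(p(e))  →  s(e)   [R6 at ε]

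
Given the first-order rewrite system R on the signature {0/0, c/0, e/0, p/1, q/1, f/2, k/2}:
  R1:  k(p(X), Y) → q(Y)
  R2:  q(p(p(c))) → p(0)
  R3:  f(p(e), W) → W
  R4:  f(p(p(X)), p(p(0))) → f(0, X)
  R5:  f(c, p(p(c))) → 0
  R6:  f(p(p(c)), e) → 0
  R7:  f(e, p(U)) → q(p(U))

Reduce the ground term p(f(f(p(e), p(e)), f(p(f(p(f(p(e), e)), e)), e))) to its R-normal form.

p(e)

1. p(f(f(p(e), p(e)), f(p(f(p(f(p(e), e)), e)), e)))  →  p(f(p(e), f(p(f(p(f(p(e), e)), e)), e)))   [R3 at 1.1]
2. p(f(p(e), f(p(f(p(f(p(e), e)), e)), e)))  →  p(f(p(f(p(f(p(e), e)), e)), e))   [R3 at 1]
3. p(f(p(f(p(f(p(e), e)), e)), e))  →  p(f(p(f(p(e), e)), e))   [R3 at 1.1.1.1.1]
4. p(f(p(f(p(e), e)), e))  →  p(f(p(e), e))   [R3 at 1.1.1]
5. p(f(p(e), e))  →  p(e)   [R3 at 1]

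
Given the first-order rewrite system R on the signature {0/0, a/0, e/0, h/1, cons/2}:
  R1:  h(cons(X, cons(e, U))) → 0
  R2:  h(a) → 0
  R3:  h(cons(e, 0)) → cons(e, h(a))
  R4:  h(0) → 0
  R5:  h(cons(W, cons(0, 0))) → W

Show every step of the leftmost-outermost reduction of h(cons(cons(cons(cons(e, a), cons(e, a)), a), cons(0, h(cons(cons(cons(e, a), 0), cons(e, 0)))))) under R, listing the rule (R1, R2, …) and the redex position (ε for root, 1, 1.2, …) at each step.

cons(cons(cons(e, a), cons(e, a)), a)

1. h(cons(cons(cons(cons(e, a), cons(e, a)), a), cons(0, h(cons(cons(cons(e, a), 0), cons(e, 0))))))  →  h(cons(cons(cons(cons(e, a), cons(e, a)), a), cons(0, 0)))   [R1 at 1.2.2]
2. h(cons(cons(cons(cons(e, a), cons(e, a)), a), cons(0, 0)))  →  cons(cons(cons(e, a), cons(e, a)), a)   [R5 at ε]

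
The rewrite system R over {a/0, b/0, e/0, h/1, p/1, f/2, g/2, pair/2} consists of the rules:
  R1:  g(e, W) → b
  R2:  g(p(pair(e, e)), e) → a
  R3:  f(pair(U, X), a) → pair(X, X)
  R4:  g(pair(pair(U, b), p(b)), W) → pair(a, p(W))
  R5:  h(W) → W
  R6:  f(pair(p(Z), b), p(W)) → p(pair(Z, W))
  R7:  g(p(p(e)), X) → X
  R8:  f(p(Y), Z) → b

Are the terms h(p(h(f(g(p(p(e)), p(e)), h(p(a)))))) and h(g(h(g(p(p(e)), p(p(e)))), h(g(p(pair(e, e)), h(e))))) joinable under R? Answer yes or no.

Reduce t₁ = h(p(h(f(g(p(p(e)), p(e)), h(p(a)))))):
1. h(p(h(f(g(p(p(e)), p(e)), h(p(a))))))  →  p(h(f(g(p(p(e)), p(e)), h(p(a)))))   [R5 at ε]
2. p(h(f(g(p(p(e)), p(e)), h(p(a)))))  →  p(f(g(p(p(e)), p(e)), h(p(a))))   [R5 at 1]
3. p(f(g(p(p(e)), p(e)), h(p(a))))  →  p(f(p(e), h(p(a))))   [R7 at 1.1]
4. p(f(p(e), h(p(a))))  →  p(b)   [R8 at 1]

Reduce t₂ = h(g(h(g(p(p(e)), p(p(e)))), h(g(p(pair(e, e)), h(e))))):
1. h(g(h(g(p(p(e)), p(p(e)))), h(g(p(pair(e, e)), h(e)))))  →  g(h(g(p(p(e)), p(p(e)))), h(g(p(pair(e, e)), h(e))))   [R5 at ε]
2. g(h(g(p(p(e)), p(p(e)))), h(g(p(pair(e, e)), h(e))))  →  g(g(p(p(e)), p(p(e))), h(g(p(pair(e, e)), h(e))))   [R5 at 1]
3. g(g(p(p(e)), p(p(e))), h(g(p(pair(e, e)), h(e))))  →  g(p(p(e)), h(g(p(pair(e, e)), h(e))))   [R7 at 1]
4. g(p(p(e)), h(g(p(pair(e, e)), h(e))))  →  h(g(p(pair(e, e)), h(e)))   [R7 at ε]
5. h(g(p(pair(e, e)), h(e)))  →  g(p(pair(e, e)), h(e))   [R5 at ε]
6. g(p(pair(e, e)), h(e))  →  g(p(pair(e, e)), e)   [R5 at 2]
7. g(p(pair(e, e)), e)  →  a   [R2 at ε]

no — NF(t₁) = p(b), NF(t₂) = a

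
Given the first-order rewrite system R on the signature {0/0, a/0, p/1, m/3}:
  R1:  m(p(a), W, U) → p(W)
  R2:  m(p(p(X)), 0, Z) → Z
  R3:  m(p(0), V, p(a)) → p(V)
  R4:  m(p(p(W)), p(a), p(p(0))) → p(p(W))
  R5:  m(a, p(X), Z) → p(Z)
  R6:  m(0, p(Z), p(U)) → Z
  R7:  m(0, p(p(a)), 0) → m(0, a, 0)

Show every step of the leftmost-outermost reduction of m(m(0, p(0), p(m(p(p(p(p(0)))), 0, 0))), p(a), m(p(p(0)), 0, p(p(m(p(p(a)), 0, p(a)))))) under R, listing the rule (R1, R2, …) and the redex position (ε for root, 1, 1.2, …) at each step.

a

1. m(m(0, p(0), p(m(p(p(p(p(0)))), 0, 0))), p(a), m(p(p(0)), 0, p(p(m(p(p(a)), 0, p(a))))))  →  m(0, p(a), m(p(p(0)), 0, p(p(m(p(p(a)), 0, p(a))))))   [R6 at 1]
2. m(0, p(a), m(p(p(0)), 0, p(p(m(p(p(a)), 0, p(a))))))  →  m(0, p(a), p(p(m(p(p(a)), 0, p(a)))))   [R2 at 3]
3. m(0, p(a), p(p(m(p(p(a)), 0, p(a)))))  →  a   [R6 at ε]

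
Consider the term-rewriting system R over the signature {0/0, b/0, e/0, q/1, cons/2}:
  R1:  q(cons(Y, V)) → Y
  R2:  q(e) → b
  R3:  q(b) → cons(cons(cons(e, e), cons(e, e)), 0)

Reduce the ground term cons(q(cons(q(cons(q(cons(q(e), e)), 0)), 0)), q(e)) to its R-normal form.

cons(b, b)

1. cons(q(cons(q(cons(q(cons(q(e), e)), 0)), 0)), q(e))  →  cons(q(cons(q(cons(q(e), e)), 0)), q(e))   [R1 at 1]
2. cons(q(cons(q(cons(q(e), e)), 0)), q(e))  →  cons(q(cons(q(e), e)), q(e))   [R1 at 1]
3. cons(q(cons(q(e), e)), q(e))  →  cons(q(e), q(e))   [R1 at 1]
4. cons(q(e), q(e))  →  cons(b, q(e))   [R2 at 1]
5. cons(b, q(e))  →  cons(b, b)   [R2 at 2]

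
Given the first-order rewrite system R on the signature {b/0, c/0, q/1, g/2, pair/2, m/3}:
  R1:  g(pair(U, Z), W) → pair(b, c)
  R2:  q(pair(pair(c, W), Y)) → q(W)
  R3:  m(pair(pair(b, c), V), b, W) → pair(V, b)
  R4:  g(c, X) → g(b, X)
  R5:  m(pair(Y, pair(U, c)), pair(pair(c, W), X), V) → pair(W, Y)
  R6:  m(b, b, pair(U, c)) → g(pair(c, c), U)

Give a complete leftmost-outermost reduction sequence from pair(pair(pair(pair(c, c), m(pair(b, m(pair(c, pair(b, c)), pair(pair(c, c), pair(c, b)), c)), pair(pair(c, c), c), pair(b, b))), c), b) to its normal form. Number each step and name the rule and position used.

pair(pair(pair(pair(c, c), pair(c, b)), c), b)

1. pair(pair(pair(pair(c, c), m(pair(b, m(pair(c, pair(b, c)), pair(pair(c, c), pair(c, b)), c)), pair(pair(c, c), c), pair(b, b))), c), b)  →  pair(pair(pair(pair(c, c), m(pair(b, pair(c, c)), pair(pair(c, c), c), pair(b, b))), c), b)   [R5 at 1.1.2.1.2]
2. pair(pair(pair(pair(c, c), m(pair(b, pair(c, c)), pair(pair(c, c), c), pair(b, b))), c), b)  →  pair(pair(pair(pair(c, c), pair(c, b)), c), b)   [R5 at 1.1.2]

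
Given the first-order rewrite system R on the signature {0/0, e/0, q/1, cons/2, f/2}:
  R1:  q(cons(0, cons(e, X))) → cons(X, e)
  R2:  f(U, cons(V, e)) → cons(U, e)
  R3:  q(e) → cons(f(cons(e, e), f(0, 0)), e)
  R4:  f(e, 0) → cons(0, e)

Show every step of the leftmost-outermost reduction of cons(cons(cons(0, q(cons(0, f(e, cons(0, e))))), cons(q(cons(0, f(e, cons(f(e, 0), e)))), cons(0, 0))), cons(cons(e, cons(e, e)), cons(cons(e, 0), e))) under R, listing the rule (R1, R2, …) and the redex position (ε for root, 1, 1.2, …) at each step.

1. cons(cons(cons(0, q(cons(0, f(e, cons(0, e))))), cons(q(cons(0, f(e, cons(f(e, 0), e)))), cons(0, 0))), cons(cons(e, cons(e, e)), cons(cons(e, 0), e)))  →  cons(cons(cons(0, q(cons(0, cons(e, e)))), cons(q(cons(0, f(e, cons(f(e, 0), e)))), cons(0, 0))), cons(cons(e, cons(e, e)), cons(cons(e, 0), e)))   [R2 at 1.1.2.1.2]
2. cons(cons(cons(0, q(cons(0, cons(e, e)))), cons(q(cons(0, f(e, cons(f(e, 0), e)))), cons(0, 0))), cons(cons(e, cons(e, e)), cons(cons(e, 0), e)))  →  cons(cons(cons(0, cons(e, e)), cons(q(cons(0, f(e, cons(f(e, 0), e)))), cons(0, 0))), cons(cons(e, cons(e, e)), cons(cons(e, 0), e)))   [R1 at 1.1.2]
3. cons(cons(cons(0, cons(e, e)), cons(q(cons(0, f(e, cons(f(e, 0), e)))), cons(0, 0))), cons(cons(e, cons(e, e)), cons(cons(e, 0), e)))  →  cons(cons(cons(0, cons(e, e)), cons(q(cons(0, cons(e, e))), cons(0, 0))), cons(cons(e, cons(e, e)), cons(cons(e, 0), e)))   [R2 at 1.2.1.1.2]
4. cons(cons(cons(0, cons(e, e)), cons(q(cons(0, cons(e, e))), cons(0, 0))), cons(cons(e, cons(e, e)), cons(cons(e, 0), e)))  →  cons(cons(cons(0, cons(e, e)), cons(cons(e, e), cons(0, 0))), cons(cons(e, cons(e, e)), cons(cons(e, 0), e)))   [R1 at 1.2.1]

cons(cons(cons(0, cons(e, e)), cons(cons(e, e), cons(0, 0))), cons(cons(e, cons(e, e)), cons(cons(e, 0), e)))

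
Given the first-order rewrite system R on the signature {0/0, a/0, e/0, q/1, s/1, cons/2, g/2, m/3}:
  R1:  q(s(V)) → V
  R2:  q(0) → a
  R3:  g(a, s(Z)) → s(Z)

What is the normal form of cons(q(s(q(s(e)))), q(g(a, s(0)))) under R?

cons(e, 0)

1. cons(q(s(q(s(e)))), q(g(a, s(0))))  →  cons(q(s(e)), q(g(a, s(0))))   [R1 at 1]
2. cons(q(s(e)), q(g(a, s(0))))  →  cons(e, q(g(a, s(0))))   [R1 at 1]
3. cons(e, q(g(a, s(0))))  →  cons(e, q(s(0)))   [R3 at 2.1]
4. cons(e, q(s(0)))  →  cons(e, 0)   [R1 at 2]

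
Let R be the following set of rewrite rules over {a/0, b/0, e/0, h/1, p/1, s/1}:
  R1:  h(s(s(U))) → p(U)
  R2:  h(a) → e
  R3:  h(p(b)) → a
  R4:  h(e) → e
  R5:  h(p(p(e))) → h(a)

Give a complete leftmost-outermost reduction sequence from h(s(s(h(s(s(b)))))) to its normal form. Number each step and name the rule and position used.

1. h(s(s(h(s(s(b))))))  →  p(h(s(s(b))))   [R1 at ε]
2. p(h(s(s(b))))  →  p(p(b))   [R1 at 1]

p(p(b))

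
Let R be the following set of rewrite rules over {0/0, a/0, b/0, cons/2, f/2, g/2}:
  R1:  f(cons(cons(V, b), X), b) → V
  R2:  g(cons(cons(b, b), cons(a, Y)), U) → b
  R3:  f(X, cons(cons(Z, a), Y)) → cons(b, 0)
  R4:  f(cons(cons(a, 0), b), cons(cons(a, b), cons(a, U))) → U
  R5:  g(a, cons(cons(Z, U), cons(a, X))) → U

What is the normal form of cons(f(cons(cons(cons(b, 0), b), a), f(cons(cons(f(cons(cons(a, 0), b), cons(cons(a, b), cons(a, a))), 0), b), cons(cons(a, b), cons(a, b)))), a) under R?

1. cons(f(cons(cons(cons(b, 0), b), a), f(cons(cons(f(cons(cons(a, 0), b), cons(cons(a, b), cons(a, a))), 0), b), cons(cons(a, b), cons(a, b)))), a)  →  cons(f(cons(cons(cons(b, 0), b), a), f(cons(cons(a, 0), b), cons(cons(a, b), cons(a, b)))), a)   [R4 at 1.2.1.1.1]
2. cons(f(cons(cons(cons(b, 0), b), a), f(cons(cons(a, 0), b), cons(cons(a, b), cons(a, b)))), a)  →  cons(f(cons(cons(cons(b, 0), b), a), b), a)   [R4 at 1.2]
3. cons(f(cons(cons(cons(b, 0), b), a), b), a)  →  cons(cons(b, 0), a)   [R1 at 1]

cons(cons(b, 0), a)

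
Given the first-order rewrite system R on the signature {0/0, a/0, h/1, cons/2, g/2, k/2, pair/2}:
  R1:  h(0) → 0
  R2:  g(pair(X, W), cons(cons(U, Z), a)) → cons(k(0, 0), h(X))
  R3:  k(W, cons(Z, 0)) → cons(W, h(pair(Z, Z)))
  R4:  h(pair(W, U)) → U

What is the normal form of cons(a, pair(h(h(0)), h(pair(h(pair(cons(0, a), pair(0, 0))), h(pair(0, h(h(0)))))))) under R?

cons(a, pair(0, 0))

1. cons(a, pair(h(h(0)), h(pair(h(pair(cons(0, a), pair(0, 0))), h(pair(0, h(h(0))))))))  →  cons(a, pair(h(0), h(pair(h(pair(cons(0, a), pair(0, 0))), h(pair(0, h(h(0))))))))   [R1 at 2.1.1]
2. cons(a, pair(h(0), h(pair(h(pair(cons(0, a), pair(0, 0))), h(pair(0, h(h(0))))))))  →  cons(a, pair(0, h(pair(h(pair(cons(0, a), pair(0, 0))), h(pair(0, h(h(0))))))))   [R1 at 2.1]
3. cons(a, pair(0, h(pair(h(pair(cons(0, a), pair(0, 0))), h(pair(0, h(h(0))))))))  →  cons(a, pair(0, h(pair(0, h(h(0))))))   [R4 at 2.2]
4. cons(a, pair(0, h(pair(0, h(h(0))))))  →  cons(a, pair(0, h(h(0))))   [R4 at 2.2]
5. cons(a, pair(0, h(h(0))))  →  cons(a, pair(0, h(0)))   [R1 at 2.2.1]
6. cons(a, pair(0, h(0)))  →  cons(a, pair(0, 0))   [R1 at 2.2]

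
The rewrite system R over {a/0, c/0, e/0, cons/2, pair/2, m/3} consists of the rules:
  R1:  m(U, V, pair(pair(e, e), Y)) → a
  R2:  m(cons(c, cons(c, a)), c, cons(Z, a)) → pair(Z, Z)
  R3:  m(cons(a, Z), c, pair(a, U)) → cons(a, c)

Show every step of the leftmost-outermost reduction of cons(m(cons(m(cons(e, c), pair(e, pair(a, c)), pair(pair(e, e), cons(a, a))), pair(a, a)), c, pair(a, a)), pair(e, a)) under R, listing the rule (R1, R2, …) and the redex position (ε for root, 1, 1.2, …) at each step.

cons(cons(a, c), pair(e, a))

1. cons(m(cons(m(cons(e, c), pair(e, pair(a, c)), pair(pair(e, e), cons(a, a))), pair(a, a)), c, pair(a, a)), pair(e, a))  →  cons(m(cons(a, pair(a, a)), c, pair(a, a)), pair(e, a))   [R1 at 1.1.1]
2. cons(m(cons(a, pair(a, a)), c, pair(a, a)), pair(e, a))  →  cons(cons(a, c), pair(e, a))   [R3 at 1]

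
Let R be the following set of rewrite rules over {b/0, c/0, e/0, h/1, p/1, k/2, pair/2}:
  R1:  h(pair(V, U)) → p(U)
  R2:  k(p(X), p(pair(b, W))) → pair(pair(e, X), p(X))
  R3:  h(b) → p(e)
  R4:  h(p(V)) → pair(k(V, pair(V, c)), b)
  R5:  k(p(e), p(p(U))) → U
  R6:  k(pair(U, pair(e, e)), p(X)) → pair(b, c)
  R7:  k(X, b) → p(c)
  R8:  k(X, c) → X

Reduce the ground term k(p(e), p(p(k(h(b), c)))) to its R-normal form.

p(e)

1. k(p(e), p(p(k(h(b), c))))  →  k(h(b), c)   [R5 at ε]
2. k(h(b), c)  →  h(b)   [R8 at ε]
3. h(b)  →  p(e)   [R3 at ε]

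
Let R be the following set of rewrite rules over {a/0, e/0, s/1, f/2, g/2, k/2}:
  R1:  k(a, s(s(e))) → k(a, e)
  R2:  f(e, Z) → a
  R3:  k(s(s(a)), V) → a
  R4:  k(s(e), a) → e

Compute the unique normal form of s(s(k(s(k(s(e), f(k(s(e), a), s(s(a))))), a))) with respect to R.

1. s(s(k(s(k(s(e), f(k(s(e), a), s(s(a))))), a)))  →  s(s(k(s(k(s(e), f(e, s(s(a))))), a)))   [R4 at 1.1.1.1.2.1]
2. s(s(k(s(k(s(e), f(e, s(s(a))))), a)))  →  s(s(k(s(k(s(e), a)), a)))   [R2 at 1.1.1.1.2]
3. s(s(k(s(k(s(e), a)), a)))  →  s(s(k(s(e), a)))   [R4 at 1.1.1.1]
4. s(s(k(s(e), a)))  →  s(s(e))   [R4 at 1.1]

s(s(e))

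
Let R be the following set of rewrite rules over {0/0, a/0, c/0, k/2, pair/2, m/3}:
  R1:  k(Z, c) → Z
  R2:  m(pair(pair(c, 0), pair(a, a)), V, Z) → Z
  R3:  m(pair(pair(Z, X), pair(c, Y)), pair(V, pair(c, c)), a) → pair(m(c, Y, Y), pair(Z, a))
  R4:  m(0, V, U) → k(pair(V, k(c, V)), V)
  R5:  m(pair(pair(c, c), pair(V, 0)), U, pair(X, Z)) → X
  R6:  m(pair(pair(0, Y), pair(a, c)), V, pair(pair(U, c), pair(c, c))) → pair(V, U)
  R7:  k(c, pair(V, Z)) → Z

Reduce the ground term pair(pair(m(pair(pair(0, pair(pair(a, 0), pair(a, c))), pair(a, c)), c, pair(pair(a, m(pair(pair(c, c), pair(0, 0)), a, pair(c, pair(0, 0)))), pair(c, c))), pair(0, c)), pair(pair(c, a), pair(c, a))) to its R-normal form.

1. pair(pair(m(pair(pair(0, pair(pair(a, 0), pair(a, c))), pair(a, c)), c, pair(pair(a, m(pair(pair(c, c), pair(0, 0)), a, pair(c, pair(0, 0)))), pair(c, c))), pair(0, c)), pair(pair(c, a), pair(c, a)))  →  pair(pair(m(pair(pair(0, pair(pair(a, 0), pair(a, c))), pair(a, c)), c, pair(pair(a, c), pair(c, c))), pair(0, c)), pair(pair(c, a), pair(c, a)))   [R5 at 1.1.3.1.2]
2. pair(pair(m(pair(pair(0, pair(pair(a, 0), pair(a, c))), pair(a, c)), c, pair(pair(a, c), pair(c, c))), pair(0, c)), pair(pair(c, a), pair(c, a)))  →  pair(pair(pair(c, a), pair(0, c)), pair(pair(c, a), pair(c, a)))   [R6 at 1.1]

pair(pair(pair(c, a), pair(0, c)), pair(pair(c, a), pair(c, a)))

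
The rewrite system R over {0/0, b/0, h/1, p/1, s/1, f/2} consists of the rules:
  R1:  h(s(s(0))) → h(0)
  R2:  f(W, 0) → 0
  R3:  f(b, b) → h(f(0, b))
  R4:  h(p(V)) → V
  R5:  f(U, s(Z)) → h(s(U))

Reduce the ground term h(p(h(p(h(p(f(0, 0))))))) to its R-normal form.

0

1. h(p(h(p(h(p(f(0, 0)))))))  →  h(p(h(p(f(0, 0)))))   [R4 at ε]
2. h(p(h(p(f(0, 0)))))  →  h(p(f(0, 0)))   [R4 at ε]
3. h(p(f(0, 0)))  →  f(0, 0)   [R4 at ε]
4. f(0, 0)  →  0   [R2 at ε]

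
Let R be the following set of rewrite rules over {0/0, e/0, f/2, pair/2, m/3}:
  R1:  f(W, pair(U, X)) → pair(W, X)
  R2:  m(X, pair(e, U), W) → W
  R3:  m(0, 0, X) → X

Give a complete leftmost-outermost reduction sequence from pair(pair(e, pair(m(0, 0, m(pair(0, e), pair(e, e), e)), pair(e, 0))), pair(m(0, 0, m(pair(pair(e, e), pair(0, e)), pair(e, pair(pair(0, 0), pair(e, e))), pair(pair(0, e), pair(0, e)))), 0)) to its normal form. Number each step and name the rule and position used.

1. pair(pair(e, pair(m(0, 0, m(pair(0, e), pair(e, e), e)), pair(e, 0))), pair(m(0, 0, m(pair(pair(e, e), pair(0, e)), pair(e, pair(pair(0, 0), pair(e, e))), pair(pair(0, e), pair(0, e)))), 0))  →  pair(pair(e, pair(m(pair(0, e), pair(e, e), e), pair(e, 0))), pair(m(0, 0, m(pair(pair(e, e), pair(0, e)), pair(e, pair(pair(0, 0), pair(e, e))), pair(pair(0, e), pair(0, e)))), 0))   [R3 at 1.2.1]
2. pair(pair(e, pair(m(pair(0, e), pair(e, e), e), pair(e, 0))), pair(m(0, 0, m(pair(pair(e, e), pair(0, e)), pair(e, pair(pair(0, 0), pair(e, e))), pair(pair(0, e), pair(0, e)))), 0))  →  pair(pair(e, pair(e, pair(e, 0))), pair(m(0, 0, m(pair(pair(e, e), pair(0, e)), pair(e, pair(pair(0, 0), pair(e, e))), pair(pair(0, e), pair(0, e)))), 0))   [R2 at 1.2.1]
3. pair(pair(e, pair(e, pair(e, 0))), pair(m(0, 0, m(pair(pair(e, e), pair(0, e)), pair(e, pair(pair(0, 0), pair(e, e))), pair(pair(0, e), pair(0, e)))), 0))  →  pair(pair(e, pair(e, pair(e, 0))), pair(m(pair(pair(e, e), pair(0, e)), pair(e, pair(pair(0, 0), pair(e, e))), pair(pair(0, e), pair(0, e))), 0))   [R3 at 2.1]
4. pair(pair(e, pair(e, pair(e, 0))), pair(m(pair(pair(e, e), pair(0, e)), pair(e, pair(pair(0, 0), pair(e, e))), pair(pair(0, e), pair(0, e))), 0))  →  pair(pair(e, pair(e, pair(e, 0))), pair(pair(pair(0, e), pair(0, e)), 0))   [R2 at 2.1]

pair(pair(e, pair(e, pair(e, 0))), pair(pair(pair(0, e), pair(0, e)), 0))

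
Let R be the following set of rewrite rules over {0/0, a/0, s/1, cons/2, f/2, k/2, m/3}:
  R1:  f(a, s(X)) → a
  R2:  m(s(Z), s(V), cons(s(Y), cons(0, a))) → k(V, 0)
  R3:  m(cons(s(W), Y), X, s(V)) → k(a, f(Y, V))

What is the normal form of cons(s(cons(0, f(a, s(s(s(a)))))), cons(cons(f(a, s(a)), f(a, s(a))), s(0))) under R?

1. cons(s(cons(0, f(a, s(s(s(a)))))), cons(cons(f(a, s(a)), f(a, s(a))), s(0)))  →  cons(s(cons(0, a)), cons(cons(f(a, s(a)), f(a, s(a))), s(0)))   [R1 at 1.1.2]
2. cons(s(cons(0, a)), cons(cons(f(a, s(a)), f(a, s(a))), s(0)))  →  cons(s(cons(0, a)), cons(cons(a, f(a, s(a))), s(0)))   [R1 at 2.1.1]
3. cons(s(cons(0, a)), cons(cons(a, f(a, s(a))), s(0)))  →  cons(s(cons(0, a)), cons(cons(a, a), s(0)))   [R1 at 2.1.2]

cons(s(cons(0, a)), cons(cons(a, a), s(0)))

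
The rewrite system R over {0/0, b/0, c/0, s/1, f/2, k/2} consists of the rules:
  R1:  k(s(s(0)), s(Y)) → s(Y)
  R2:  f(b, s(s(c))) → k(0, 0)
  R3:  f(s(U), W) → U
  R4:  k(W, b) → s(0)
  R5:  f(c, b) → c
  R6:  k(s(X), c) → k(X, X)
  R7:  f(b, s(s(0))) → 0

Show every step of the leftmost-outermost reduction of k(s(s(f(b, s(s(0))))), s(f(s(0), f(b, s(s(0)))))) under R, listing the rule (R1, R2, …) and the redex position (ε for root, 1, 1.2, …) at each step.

1. k(s(s(f(b, s(s(0))))), s(f(s(0), f(b, s(s(0))))))  →  k(s(s(0)), s(f(s(0), f(b, s(s(0))))))   [R7 at 1.1.1]
2. k(s(s(0)), s(f(s(0), f(b, s(s(0))))))  →  s(f(s(0), f(b, s(s(0)))))   [R1 at ε]
3. s(f(s(0), f(b, s(s(0)))))  →  s(0)   [R3 at 1]

s(0)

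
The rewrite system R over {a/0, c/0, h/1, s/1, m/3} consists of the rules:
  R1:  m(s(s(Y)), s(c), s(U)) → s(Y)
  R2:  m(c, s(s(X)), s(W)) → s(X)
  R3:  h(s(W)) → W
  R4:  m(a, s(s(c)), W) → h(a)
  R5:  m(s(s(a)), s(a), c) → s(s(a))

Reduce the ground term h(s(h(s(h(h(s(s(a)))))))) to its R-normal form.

a

1. h(s(h(s(h(h(s(s(a))))))))  →  h(s(h(h(s(s(a))))))   [R3 at ε]
2. h(s(h(h(s(s(a))))))  →  h(h(s(s(a))))   [R3 at ε]
3. h(h(s(s(a))))  →  h(s(a))   [R3 at 1]
4. h(s(a))  →  a   [R3 at ε]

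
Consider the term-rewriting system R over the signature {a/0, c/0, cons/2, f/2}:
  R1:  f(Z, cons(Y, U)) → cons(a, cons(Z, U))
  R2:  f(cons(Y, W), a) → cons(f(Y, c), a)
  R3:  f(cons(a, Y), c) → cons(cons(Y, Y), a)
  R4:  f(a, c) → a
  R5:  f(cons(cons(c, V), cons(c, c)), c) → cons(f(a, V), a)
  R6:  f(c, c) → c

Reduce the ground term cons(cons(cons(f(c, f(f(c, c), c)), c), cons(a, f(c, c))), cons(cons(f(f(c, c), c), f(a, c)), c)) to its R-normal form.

cons(cons(cons(c, c), cons(a, c)), cons(cons(c, a), c))

1. cons(cons(cons(f(c, f(f(c, c), c)), c), cons(a, f(c, c))), cons(cons(f(f(c, c), c), f(a, c)), c))  →  cons(cons(cons(f(c, f(c, c)), c), cons(a, f(c, c))), cons(cons(f(f(c, c), c), f(a, c)), c))   [R6 at 1.1.1.2.1]
2. cons(cons(cons(f(c, f(c, c)), c), cons(a, f(c, c))), cons(cons(f(f(c, c), c), f(a, c)), c))  →  cons(cons(cons(f(c, c), c), cons(a, f(c, c))), cons(cons(f(f(c, c), c), f(a, c)), c))   [R6 at 1.1.1.2]
3. cons(cons(cons(f(c, c), c), cons(a, f(c, c))), cons(cons(f(f(c, c), c), f(a, c)), c))  →  cons(cons(cons(c, c), cons(a, f(c, c))), cons(cons(f(f(c, c), c), f(a, c)), c))   [R6 at 1.1.1]
4. cons(cons(cons(c, c), cons(a, f(c, c))), cons(cons(f(f(c, c), c), f(a, c)), c))  →  cons(cons(cons(c, c), cons(a, c)), cons(cons(f(f(c, c), c), f(a, c)), c))   [R6 at 1.2.2]
5. cons(cons(cons(c, c), cons(a, c)), cons(cons(f(f(c, c), c), f(a, c)), c))  →  cons(cons(cons(c, c), cons(a, c)), cons(cons(f(c, c), f(a, c)), c))   [R6 at 2.1.1.1]
6. cons(cons(cons(c, c), cons(a, c)), cons(cons(f(c, c), f(a, c)), c))  →  cons(cons(cons(c, c), cons(a, c)), cons(cons(c, f(a, c)), c))   [R6 at 2.1.1]
7. cons(cons(cons(c, c), cons(a, c)), cons(cons(c, f(a, c)), c))  →  cons(cons(cons(c, c), cons(a, c)), cons(cons(c, a), c))   [R4 at 2.1.2]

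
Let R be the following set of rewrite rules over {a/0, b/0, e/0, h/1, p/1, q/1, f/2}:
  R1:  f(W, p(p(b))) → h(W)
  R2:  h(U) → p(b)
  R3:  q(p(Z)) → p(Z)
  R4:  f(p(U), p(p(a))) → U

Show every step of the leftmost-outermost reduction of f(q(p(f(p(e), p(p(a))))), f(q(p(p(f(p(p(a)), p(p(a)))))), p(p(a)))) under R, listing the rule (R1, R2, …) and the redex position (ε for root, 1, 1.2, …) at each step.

e

1. f(q(p(f(p(e), p(p(a))))), f(q(p(p(f(p(p(a)), p(p(a)))))), p(p(a))))  →  f(p(f(p(e), p(p(a)))), f(q(p(p(f(p(p(a)), p(p(a)))))), p(p(a))))   [R3 at 1]
2. f(p(f(p(e), p(p(a)))), f(q(p(p(f(p(p(a)), p(p(a)))))), p(p(a))))  →  f(p(e), f(q(p(p(f(p(p(a)), p(p(a)))))), p(p(a))))   [R4 at 1.1]
3. f(p(e), f(q(p(p(f(p(p(a)), p(p(a)))))), p(p(a))))  →  f(p(e), f(p(p(f(p(p(a)), p(p(a))))), p(p(a))))   [R3 at 2.1]
4. f(p(e), f(p(p(f(p(p(a)), p(p(a))))), p(p(a))))  →  f(p(e), p(f(p(p(a)), p(p(a)))))   [R4 at 2]
5. f(p(e), p(f(p(p(a)), p(p(a)))))  →  f(p(e), p(p(a)))   [R4 at 2.1]
6. f(p(e), p(p(a)))  →  e   [R4 at ε]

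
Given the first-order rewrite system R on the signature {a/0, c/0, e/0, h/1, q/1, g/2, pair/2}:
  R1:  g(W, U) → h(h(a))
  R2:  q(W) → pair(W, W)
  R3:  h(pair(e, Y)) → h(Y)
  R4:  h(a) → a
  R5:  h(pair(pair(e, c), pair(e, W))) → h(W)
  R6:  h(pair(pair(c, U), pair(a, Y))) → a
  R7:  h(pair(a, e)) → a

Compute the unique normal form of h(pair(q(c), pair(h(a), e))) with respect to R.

1. h(pair(q(c), pair(h(a), e)))  →  h(pair(pair(c, c), pair(h(a), e)))   [R2 at 1.1]
2. h(pair(pair(c, c), pair(h(a), e)))  →  h(pair(pair(c, c), pair(a, e)))   [R4 at 1.2.1]
3. h(pair(pair(c, c), pair(a, e)))  →  a   [R6 at ε]

a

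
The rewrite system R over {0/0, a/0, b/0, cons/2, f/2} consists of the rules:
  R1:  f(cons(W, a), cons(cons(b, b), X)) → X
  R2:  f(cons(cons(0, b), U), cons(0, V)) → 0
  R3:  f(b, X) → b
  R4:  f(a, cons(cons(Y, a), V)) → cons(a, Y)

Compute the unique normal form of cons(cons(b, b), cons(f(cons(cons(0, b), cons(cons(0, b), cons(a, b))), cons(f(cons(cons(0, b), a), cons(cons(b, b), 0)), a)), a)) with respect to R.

1. cons(cons(b, b), cons(f(cons(cons(0, b), cons(cons(0, b), cons(a, b))), cons(f(cons(cons(0, b), a), cons(cons(b, b), 0)), a)), a))  →  cons(cons(b, b), cons(f(cons(cons(0, b), cons(cons(0, b), cons(a, b))), cons(0, a)), a))   [R1 at 2.1.2.1]
2. cons(cons(b, b), cons(f(cons(cons(0, b), cons(cons(0, b), cons(a, b))), cons(0, a)), a))  →  cons(cons(b, b), cons(0, a))   [R2 at 2.1]

cons(cons(b, b), cons(0, a))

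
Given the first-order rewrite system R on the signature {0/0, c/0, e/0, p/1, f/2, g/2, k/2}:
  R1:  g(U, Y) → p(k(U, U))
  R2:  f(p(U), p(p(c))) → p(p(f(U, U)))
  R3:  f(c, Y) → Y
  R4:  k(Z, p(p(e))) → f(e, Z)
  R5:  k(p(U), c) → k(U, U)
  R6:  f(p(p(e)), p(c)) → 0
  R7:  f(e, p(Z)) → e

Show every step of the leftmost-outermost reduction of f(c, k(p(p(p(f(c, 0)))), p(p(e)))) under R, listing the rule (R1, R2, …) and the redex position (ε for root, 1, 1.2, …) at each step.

1. f(c, k(p(p(p(f(c, 0)))), p(p(e))))  →  k(p(p(p(f(c, 0)))), p(p(e)))   [R3 at ε]
2. k(p(p(p(f(c, 0)))), p(p(e)))  →  f(e, p(p(p(f(c, 0)))))   [R4 at ε]
3. f(e, p(p(p(f(c, 0)))))  →  e   [R7 at ε]

e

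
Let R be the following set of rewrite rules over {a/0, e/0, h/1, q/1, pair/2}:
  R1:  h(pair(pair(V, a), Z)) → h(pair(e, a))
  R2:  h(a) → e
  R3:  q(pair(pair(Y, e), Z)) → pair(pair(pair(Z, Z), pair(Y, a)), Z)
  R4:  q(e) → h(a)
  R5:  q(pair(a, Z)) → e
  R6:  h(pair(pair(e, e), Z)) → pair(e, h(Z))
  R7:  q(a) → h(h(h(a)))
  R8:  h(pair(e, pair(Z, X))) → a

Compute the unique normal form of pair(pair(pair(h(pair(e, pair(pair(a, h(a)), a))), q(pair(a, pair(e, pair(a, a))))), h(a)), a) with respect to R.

pair(pair(pair(a, e), e), a)

1. pair(pair(pair(h(pair(e, pair(pair(a, h(a)), a))), q(pair(a, pair(e, pair(a, a))))), h(a)), a)  →  pair(pair(pair(a, q(pair(a, pair(e, pair(a, a))))), h(a)), a)   [R8 at 1.1.1]
2. pair(pair(pair(a, q(pair(a, pair(e, pair(a, a))))), h(a)), a)  →  pair(pair(pair(a, e), h(a)), a)   [R5 at 1.1.2]
3. pair(pair(pair(a, e), h(a)), a)  →  pair(pair(pair(a, e), e), a)   [R2 at 1.2]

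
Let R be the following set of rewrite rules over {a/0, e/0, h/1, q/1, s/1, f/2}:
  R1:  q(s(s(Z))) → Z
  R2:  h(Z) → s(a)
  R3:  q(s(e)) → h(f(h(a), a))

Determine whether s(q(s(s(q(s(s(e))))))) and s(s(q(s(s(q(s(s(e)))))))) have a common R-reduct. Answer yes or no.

no — NF(t₁) = s(e), NF(t₂) = s(s(e))

Reduce t₁ = s(q(s(s(q(s(s(e))))))):
1. s(q(s(s(q(s(s(e)))))))  →  s(q(s(s(e))))   [R1 at 1]
2. s(q(s(s(e))))  →  s(e)   [R1 at 1]

Reduce t₂ = s(s(q(s(s(q(s(s(e)))))))):
1. s(s(q(s(s(q(s(s(e))))))))  →  s(s(q(s(s(e)))))   [R1 at 1.1]
2. s(s(q(s(s(e)))))  →  s(s(e))   [R1 at 1.1]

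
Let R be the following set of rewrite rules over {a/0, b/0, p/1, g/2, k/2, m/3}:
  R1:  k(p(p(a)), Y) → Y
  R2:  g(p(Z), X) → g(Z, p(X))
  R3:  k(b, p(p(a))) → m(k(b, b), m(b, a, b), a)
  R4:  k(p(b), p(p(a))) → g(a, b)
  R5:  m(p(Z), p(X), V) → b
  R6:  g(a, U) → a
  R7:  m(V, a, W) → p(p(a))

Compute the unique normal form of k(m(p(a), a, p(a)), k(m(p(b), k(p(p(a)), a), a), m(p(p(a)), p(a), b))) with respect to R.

1. k(m(p(a), a, p(a)), k(m(p(b), k(p(p(a)), a), a), m(p(p(a)), p(a), b)))  →  k(p(p(a)), k(m(p(b), k(p(p(a)), a), a), m(p(p(a)), p(a), b)))   [R7 at 1]
2. k(p(p(a)), k(m(p(b), k(p(p(a)), a), a), m(p(p(a)), p(a), b)))  →  k(m(p(b), k(p(p(a)), a), a), m(p(p(a)), p(a), b))   [R1 at ε]
3. k(m(p(b), k(p(p(a)), a), a), m(p(p(a)), p(a), b))  →  k(m(p(b), a, a), m(p(p(a)), p(a), b))   [R1 at 1.2]
4. k(m(p(b), a, a), m(p(p(a)), p(a), b))  →  k(p(p(a)), m(p(p(a)), p(a), b))   [R7 at 1]
5. k(p(p(a)), m(p(p(a)), p(a), b))  →  m(p(p(a)), p(a), b)   [R1 at ε]
6. m(p(p(a)), p(a), b)  →  b   [R5 at ε]

b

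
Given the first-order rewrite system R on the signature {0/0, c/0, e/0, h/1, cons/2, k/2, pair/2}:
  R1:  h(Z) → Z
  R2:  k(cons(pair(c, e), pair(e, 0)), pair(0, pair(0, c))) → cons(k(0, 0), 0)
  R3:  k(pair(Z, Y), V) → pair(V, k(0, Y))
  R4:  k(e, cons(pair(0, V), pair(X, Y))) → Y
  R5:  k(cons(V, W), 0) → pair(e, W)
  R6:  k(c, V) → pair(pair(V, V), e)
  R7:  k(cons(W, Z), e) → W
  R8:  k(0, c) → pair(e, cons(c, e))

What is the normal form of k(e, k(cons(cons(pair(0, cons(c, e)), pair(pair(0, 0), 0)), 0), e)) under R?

0

1. k(e, k(cons(cons(pair(0, cons(c, e)), pair(pair(0, 0), 0)), 0), e))  →  k(e, cons(pair(0, cons(c, e)), pair(pair(0, 0), 0)))   [R7 at 2]
2. k(e, cons(pair(0, cons(c, e)), pair(pair(0, 0), 0)))  →  0   [R4 at ε]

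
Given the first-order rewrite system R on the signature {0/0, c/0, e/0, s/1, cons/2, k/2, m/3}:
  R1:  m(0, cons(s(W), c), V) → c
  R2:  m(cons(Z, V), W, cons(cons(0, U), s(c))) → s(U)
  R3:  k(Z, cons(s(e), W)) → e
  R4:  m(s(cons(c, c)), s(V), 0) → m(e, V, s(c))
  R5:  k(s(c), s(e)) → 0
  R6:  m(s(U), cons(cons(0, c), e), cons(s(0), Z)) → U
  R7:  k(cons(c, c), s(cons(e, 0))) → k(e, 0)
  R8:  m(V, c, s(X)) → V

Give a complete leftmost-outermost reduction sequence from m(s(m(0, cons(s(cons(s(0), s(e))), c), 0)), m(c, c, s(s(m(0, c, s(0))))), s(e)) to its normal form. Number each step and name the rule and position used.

s(c)

1. m(s(m(0, cons(s(cons(s(0), s(e))), c), 0)), m(c, c, s(s(m(0, c, s(0))))), s(e))  →  m(s(c), m(c, c, s(s(m(0, c, s(0))))), s(e))   [R1 at 1.1]
2. m(s(c), m(c, c, s(s(m(0, c, s(0))))), s(e))  →  m(s(c), c, s(e))   [R8 at 2]
3. m(s(c), c, s(e))  →  s(c)   [R8 at ε]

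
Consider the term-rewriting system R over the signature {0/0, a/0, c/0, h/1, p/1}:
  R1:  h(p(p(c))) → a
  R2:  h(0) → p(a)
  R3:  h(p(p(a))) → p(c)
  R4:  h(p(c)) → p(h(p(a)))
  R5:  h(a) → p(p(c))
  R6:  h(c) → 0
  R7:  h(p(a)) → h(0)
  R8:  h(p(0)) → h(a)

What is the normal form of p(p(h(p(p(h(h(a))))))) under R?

1. p(p(h(p(p(h(h(a)))))))  →  p(p(h(p(p(h(p(p(c))))))))   [R5 at 1.1.1.1.1.1]
2. p(p(h(p(p(h(p(p(c))))))))  →  p(p(h(p(p(a)))))   [R1 at 1.1.1.1.1]
3. p(p(h(p(p(a)))))  →  p(p(p(c)))   [R3 at 1.1]

p(p(p(c)))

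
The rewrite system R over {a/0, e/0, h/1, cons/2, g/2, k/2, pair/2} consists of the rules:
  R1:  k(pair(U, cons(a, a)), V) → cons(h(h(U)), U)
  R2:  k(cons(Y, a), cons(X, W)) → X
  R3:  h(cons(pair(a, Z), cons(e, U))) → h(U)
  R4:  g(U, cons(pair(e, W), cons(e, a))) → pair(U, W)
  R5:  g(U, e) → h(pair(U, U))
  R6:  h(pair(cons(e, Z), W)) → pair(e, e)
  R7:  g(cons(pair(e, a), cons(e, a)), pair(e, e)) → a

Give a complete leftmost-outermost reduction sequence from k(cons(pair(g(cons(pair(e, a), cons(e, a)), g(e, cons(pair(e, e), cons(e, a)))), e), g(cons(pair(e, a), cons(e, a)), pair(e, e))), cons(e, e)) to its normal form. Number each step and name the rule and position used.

e

1. k(cons(pair(g(cons(pair(e, a), cons(e, a)), g(e, cons(pair(e, e), cons(e, a)))), e), g(cons(pair(e, a), cons(e, a)), pair(e, e))), cons(e, e))  →  k(cons(pair(g(cons(pair(e, a), cons(e, a)), pair(e, e)), e), g(cons(pair(e, a), cons(e, a)), pair(e, e))), cons(e, e))   [R4 at 1.1.1.2]
2. k(cons(pair(g(cons(pair(e, a), cons(e, a)), pair(e, e)), e), g(cons(pair(e, a), cons(e, a)), pair(e, e))), cons(e, e))  →  k(cons(pair(a, e), g(cons(pair(e, a), cons(e, a)), pair(e, e))), cons(e, e))   [R7 at 1.1.1]
3. k(cons(pair(a, e), g(cons(pair(e, a), cons(e, a)), pair(e, e))), cons(e, e))  →  k(cons(pair(a, e), a), cons(e, e))   [R7 at 1.2]
4. k(cons(pair(a, e), a), cons(e, e))  →  e   [R2 at ε]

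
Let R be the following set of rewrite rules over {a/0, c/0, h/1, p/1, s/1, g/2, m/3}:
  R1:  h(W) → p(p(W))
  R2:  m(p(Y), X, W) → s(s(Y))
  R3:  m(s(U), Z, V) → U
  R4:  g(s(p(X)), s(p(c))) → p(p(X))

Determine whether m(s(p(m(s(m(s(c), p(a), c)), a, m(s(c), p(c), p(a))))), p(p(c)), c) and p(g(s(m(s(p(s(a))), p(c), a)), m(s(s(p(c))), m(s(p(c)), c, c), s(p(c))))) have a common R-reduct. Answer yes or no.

Reduce t₁ = m(s(p(m(s(m(s(c), p(a), c)), a, m(s(c), p(c), p(a))))), p(p(c)), c):
1. m(s(p(m(s(m(s(c), p(a), c)), a, m(s(c), p(c), p(a))))), p(p(c)), c)  →  p(m(s(m(s(c), p(a), c)), a, m(s(c), p(c), p(a))))   [R3 at ε]
2. p(m(s(m(s(c), p(a), c)), a, m(s(c), p(c), p(a))))  →  p(m(s(c), p(a), c))   [R3 at 1]
3. p(m(s(c), p(a), c))  →  p(c)   [R3 at 1]

Reduce t₂ = p(g(s(m(s(p(s(a))), p(c), a)), m(s(s(p(c))), m(s(p(c)), c, c), s(p(c))))):
1. p(g(s(m(s(p(s(a))), p(c), a)), m(s(s(p(c))), m(s(p(c)), c, c), s(p(c)))))  →  p(g(s(p(s(a))), m(s(s(p(c))), m(s(p(c)), c, c), s(p(c)))))   [R3 at 1.1.1]
2. p(g(s(p(s(a))), m(s(s(p(c))), m(s(p(c)), c, c), s(p(c)))))  →  p(g(s(p(s(a))), s(p(c))))   [R3 at 1.2]
3. p(g(s(p(s(a))), s(p(c))))  →  p(p(p(s(a))))   [R4 at 1]

no — NF(t₁) = p(c), NF(t₂) = p(p(p(s(a))))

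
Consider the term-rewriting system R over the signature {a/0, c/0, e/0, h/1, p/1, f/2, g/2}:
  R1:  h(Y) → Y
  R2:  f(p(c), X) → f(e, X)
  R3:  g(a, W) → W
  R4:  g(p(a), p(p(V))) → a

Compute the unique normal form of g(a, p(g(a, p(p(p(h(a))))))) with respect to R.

1. g(a, p(g(a, p(p(p(h(a)))))))  →  p(g(a, p(p(p(h(a))))))   [R3 at ε]
2. p(g(a, p(p(p(h(a))))))  →  p(p(p(p(h(a)))))   [R3 at 1]
3. p(p(p(p(h(a)))))  →  p(p(p(p(a))))   [R1 at 1.1.1.1]

p(p(p(p(a))))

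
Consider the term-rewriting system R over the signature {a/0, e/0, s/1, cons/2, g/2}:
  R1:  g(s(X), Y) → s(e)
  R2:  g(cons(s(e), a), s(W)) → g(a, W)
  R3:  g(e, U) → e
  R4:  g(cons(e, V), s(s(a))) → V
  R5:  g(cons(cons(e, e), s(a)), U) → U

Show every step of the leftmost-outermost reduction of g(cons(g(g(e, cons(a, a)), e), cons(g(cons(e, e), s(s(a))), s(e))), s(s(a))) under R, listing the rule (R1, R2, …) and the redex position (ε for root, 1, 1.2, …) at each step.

cons(e, s(e))

1. g(cons(g(g(e, cons(a, a)), e), cons(g(cons(e, e), s(s(a))), s(e))), s(s(a)))  →  g(cons(g(e, e), cons(g(cons(e, e), s(s(a))), s(e))), s(s(a)))   [R3 at 1.1.1]
2. g(cons(g(e, e), cons(g(cons(e, e), s(s(a))), s(e))), s(s(a)))  →  g(cons(e, cons(g(cons(e, e), s(s(a))), s(e))), s(s(a)))   [R3 at 1.1]
3. g(cons(e, cons(g(cons(e, e), s(s(a))), s(e))), s(s(a)))  →  cons(g(cons(e, e), s(s(a))), s(e))   [R4 at ε]
4. cons(g(cons(e, e), s(s(a))), s(e))  →  cons(e, s(e))   [R4 at 1]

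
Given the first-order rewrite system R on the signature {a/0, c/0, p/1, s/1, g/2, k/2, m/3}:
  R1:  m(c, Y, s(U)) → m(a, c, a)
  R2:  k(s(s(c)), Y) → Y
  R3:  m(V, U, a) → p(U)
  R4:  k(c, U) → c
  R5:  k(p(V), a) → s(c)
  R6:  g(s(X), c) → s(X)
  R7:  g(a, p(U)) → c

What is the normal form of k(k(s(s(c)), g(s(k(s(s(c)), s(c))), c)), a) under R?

1. k(k(s(s(c)), g(s(k(s(s(c)), s(c))), c)), a)  →  k(g(s(k(s(s(c)), s(c))), c), a)   [R2 at 1]
2. k(g(s(k(s(s(c)), s(c))), c), a)  →  k(s(k(s(s(c)), s(c))), a)   [R6 at 1]
3. k(s(k(s(s(c)), s(c))), a)  →  k(s(s(c)), a)   [R2 at 1.1]
4. k(s(s(c)), a)  →  a   [R2 at ε]

a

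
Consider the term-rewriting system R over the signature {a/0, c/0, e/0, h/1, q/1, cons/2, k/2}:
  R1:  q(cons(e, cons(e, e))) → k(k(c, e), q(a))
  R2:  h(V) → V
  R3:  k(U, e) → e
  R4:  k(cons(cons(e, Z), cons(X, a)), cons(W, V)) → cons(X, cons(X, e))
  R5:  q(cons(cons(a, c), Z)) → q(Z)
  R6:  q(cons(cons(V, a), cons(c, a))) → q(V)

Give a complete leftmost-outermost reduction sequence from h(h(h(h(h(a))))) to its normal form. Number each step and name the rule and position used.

1. h(h(h(h(h(a)))))  →  h(h(h(h(a))))   [R2 at ε]
2. h(h(h(h(a))))  →  h(h(h(a)))   [R2 at ε]
3. h(h(h(a)))  →  h(h(a))   [R2 at ε]
4. h(h(a))  →  h(a)   [R2 at ε]
5. h(a)  →  a   [R2 at ε]

a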